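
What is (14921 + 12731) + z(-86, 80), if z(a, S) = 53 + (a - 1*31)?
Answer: 27588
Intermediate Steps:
z(a, S) = 22 + a (z(a, S) = 53 + (a - 31) = 53 + (-31 + a) = 22 + a)
(14921 + 12731) + z(-86, 80) = (14921 + 12731) + (22 - 86) = 27652 - 64 = 27588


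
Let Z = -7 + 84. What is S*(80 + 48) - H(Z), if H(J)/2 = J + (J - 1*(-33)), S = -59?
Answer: -7926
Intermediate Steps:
Z = 77
H(J) = 66 + 4*J (H(J) = 2*(J + (J - 1*(-33))) = 2*(J + (J + 33)) = 2*(J + (33 + J)) = 2*(33 + 2*J) = 66 + 4*J)
S*(80 + 48) - H(Z) = -59*(80 + 48) - (66 + 4*77) = -59*128 - (66 + 308) = -7552 - 1*374 = -7552 - 374 = -7926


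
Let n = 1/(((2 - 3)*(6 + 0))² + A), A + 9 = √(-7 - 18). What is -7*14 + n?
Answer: -73865/754 - 5*I/754 ≈ -97.964 - 0.0066313*I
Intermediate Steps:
A = -9 + 5*I (A = -9 + √(-7 - 18) = -9 + √(-25) = -9 + 5*I ≈ -9.0 + 5.0*I)
n = (27 - 5*I)/754 (n = 1/(((2 - 3)*(6 + 0))² + (-9 + 5*I)) = 1/((-1*6)² + (-9 + 5*I)) = 1/((-6)² + (-9 + 5*I)) = 1/(36 + (-9 + 5*I)) = 1/(27 + 5*I) = (27 - 5*I)/754 ≈ 0.035809 - 0.0066313*I)
-7*14 + n = -7*14 + (27/754 - 5*I/754) = -98 + (27/754 - 5*I/754) = -73865/754 - 5*I/754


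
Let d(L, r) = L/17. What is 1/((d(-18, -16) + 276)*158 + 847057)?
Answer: 17/15138461 ≈ 1.1230e-6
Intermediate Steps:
d(L, r) = L/17 (d(L, r) = L*(1/17) = L/17)
1/((d(-18, -16) + 276)*158 + 847057) = 1/(((1/17)*(-18) + 276)*158 + 847057) = 1/((-18/17 + 276)*158 + 847057) = 1/((4674/17)*158 + 847057) = 1/(738492/17 + 847057) = 1/(15138461/17) = 17/15138461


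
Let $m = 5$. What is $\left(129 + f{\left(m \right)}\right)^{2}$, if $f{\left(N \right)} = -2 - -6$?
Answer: $17689$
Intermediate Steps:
$f{\left(N \right)} = 4$ ($f{\left(N \right)} = -2 + 6 = 4$)
$\left(129 + f{\left(m \right)}\right)^{2} = \left(129 + 4\right)^{2} = 133^{2} = 17689$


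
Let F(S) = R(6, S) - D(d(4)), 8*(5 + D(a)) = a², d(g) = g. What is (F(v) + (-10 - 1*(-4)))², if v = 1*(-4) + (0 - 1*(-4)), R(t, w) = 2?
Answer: 1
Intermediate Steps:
D(a) = -5 + a²/8
v = 0 (v = -4 + (0 + 4) = -4 + 4 = 0)
F(S) = 5 (F(S) = 2 - (-5 + (⅛)*4²) = 2 - (-5 + (⅛)*16) = 2 - (-5 + 2) = 2 - 1*(-3) = 2 + 3 = 5)
(F(v) + (-10 - 1*(-4)))² = (5 + (-10 - 1*(-4)))² = (5 + (-10 + 4))² = (5 - 6)² = (-1)² = 1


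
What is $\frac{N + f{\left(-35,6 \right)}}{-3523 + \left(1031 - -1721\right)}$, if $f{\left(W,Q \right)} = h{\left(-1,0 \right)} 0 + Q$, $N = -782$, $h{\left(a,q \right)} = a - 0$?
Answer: $\frac{776}{771} \approx 1.0065$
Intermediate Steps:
$h{\left(a,q \right)} = a$ ($h{\left(a,q \right)} = a + 0 = a$)
$f{\left(W,Q \right)} = Q$ ($f{\left(W,Q \right)} = \left(-1\right) 0 + Q = 0 + Q = Q$)
$\frac{N + f{\left(-35,6 \right)}}{-3523 + \left(1031 - -1721\right)} = \frac{-782 + 6}{-3523 + \left(1031 - -1721\right)} = - \frac{776}{-3523 + \left(1031 + 1721\right)} = - \frac{776}{-3523 + 2752} = - \frac{776}{-771} = \left(-776\right) \left(- \frac{1}{771}\right) = \frac{776}{771}$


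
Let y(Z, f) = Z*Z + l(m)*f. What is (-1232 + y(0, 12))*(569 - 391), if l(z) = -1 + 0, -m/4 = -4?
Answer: -221432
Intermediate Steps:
m = 16 (m = -4*(-4) = 16)
l(z) = -1
y(Z, f) = Z**2 - f (y(Z, f) = Z*Z - f = Z**2 - f)
(-1232 + y(0, 12))*(569 - 391) = (-1232 + (0**2 - 1*12))*(569 - 391) = (-1232 + (0 - 12))*178 = (-1232 - 12)*178 = -1244*178 = -221432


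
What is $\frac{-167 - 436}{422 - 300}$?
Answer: $- \frac{603}{122} \approx -4.9426$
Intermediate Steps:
$\frac{-167 - 436}{422 - 300} = - \frac{603}{122}$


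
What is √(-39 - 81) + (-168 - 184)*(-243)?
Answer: 85536 + 2*I*√30 ≈ 85536.0 + 10.954*I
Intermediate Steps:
√(-39 - 81) + (-168 - 184)*(-243) = √(-120) - 352*(-243) = 2*I*√30 + 85536 = 85536 + 2*I*√30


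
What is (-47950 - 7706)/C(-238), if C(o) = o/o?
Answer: -55656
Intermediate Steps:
C(o) = 1
(-47950 - 7706)/C(-238) = (-47950 - 7706)/1 = -55656*1 = -55656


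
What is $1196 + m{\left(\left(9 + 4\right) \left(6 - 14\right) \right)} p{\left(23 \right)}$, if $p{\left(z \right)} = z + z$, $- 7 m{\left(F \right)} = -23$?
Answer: $\frac{9430}{7} \approx 1347.1$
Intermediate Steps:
$m{\left(F \right)} = \frac{23}{7}$ ($m{\left(F \right)} = \left(- \frac{1}{7}\right) \left(-23\right) = \frac{23}{7}$)
$p{\left(z \right)} = 2 z$
$1196 + m{\left(\left(9 + 4\right) \left(6 - 14\right) \right)} p{\left(23 \right)} = 1196 + \frac{23 \cdot 2 \cdot 23}{7} = 1196 + \frac{23}{7} \cdot 46 = 1196 + \frac{1058}{7} = \frac{9430}{7}$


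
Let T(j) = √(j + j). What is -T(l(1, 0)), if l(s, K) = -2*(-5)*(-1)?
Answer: -2*I*√5 ≈ -4.4721*I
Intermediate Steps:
l(s, K) = -10 (l(s, K) = 10*(-1) = -10)
T(j) = √2*√j (T(j) = √(2*j) = √2*√j)
-T(l(1, 0)) = -√2*√(-10) = -√2*I*√10 = -2*I*√5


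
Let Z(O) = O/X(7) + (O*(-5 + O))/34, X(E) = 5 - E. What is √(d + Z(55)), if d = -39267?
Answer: I*√45330942/34 ≈ 198.02*I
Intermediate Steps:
Z(O) = -O/2 + O*(-5 + O)/34 (Z(O) = O/(5 - 1*7) + (O*(-5 + O))/34 = O/(5 - 7) + (O*(-5 + O))*(1/34) = O/(-2) + O*(-5 + O)/34 = O*(-½) + O*(-5 + O)/34 = -O/2 + O*(-5 + O)/34)
√(d + Z(55)) = √(-39267 + (1/34)*55*(-22 + 55)) = √(-39267 + (1/34)*55*33) = √(-39267 + 1815/34) = √(-1333263/34) = I*√45330942/34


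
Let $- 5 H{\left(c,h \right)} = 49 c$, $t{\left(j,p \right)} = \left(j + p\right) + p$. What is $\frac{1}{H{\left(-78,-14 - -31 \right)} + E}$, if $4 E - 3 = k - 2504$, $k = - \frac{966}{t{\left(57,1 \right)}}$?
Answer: $\frac{1180}{159367} \approx 0.0074043$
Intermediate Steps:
$t{\left(j,p \right)} = j + 2 p$
$H{\left(c,h \right)} = - \frac{49 c}{5}$
$k = - \frac{966}{59}$ ($k = - \frac{966}{57 + 2 \cdot 1} = - \frac{966}{57 + 2} = - \frac{966}{59} \approx -16.373$)
$E = - \frac{148525}{236}$ ($E = \frac{3}{4} + \frac{- \frac{966}{59} - 2504}{4} = \frac{3}{4} + \frac{1}{4} \left(- \frac{148702}{59}\right) = \frac{3}{4} - \frac{74351}{118} = - \frac{148525}{236} \approx -629.34$)
$\frac{1}{H{\left(-78,-14 - -31 \right)} + E} = \frac{1}{\left(- \frac{49}{5}\right) \left(-78\right) - \frac{148525}{236}} = \frac{1}{\frac{3822}{5} - \frac{148525}{236}} = \frac{1}{\frac{159367}{1180}} = \frac{1180}{159367}$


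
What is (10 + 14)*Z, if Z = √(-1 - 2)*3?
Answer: 72*I*√3 ≈ 124.71*I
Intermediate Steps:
Z = 3*I*√3 (Z = √(-3)*3 = (I*√3)*3 = 3*I*√3 ≈ 5.1962*I)
(10 + 14)*Z = (10 + 14)*(3*I*√3) = 24*(3*I*√3) = 72*I*√3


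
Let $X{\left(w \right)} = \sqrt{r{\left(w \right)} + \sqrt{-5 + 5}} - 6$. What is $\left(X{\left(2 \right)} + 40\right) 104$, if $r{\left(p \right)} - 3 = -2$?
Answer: $3640$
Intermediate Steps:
$r{\left(p \right)} = 1$ ($r{\left(p \right)} = 3 - 2 = 1$)
$X{\left(w \right)} = -5$ ($X{\left(w \right)} = \sqrt{1 + \sqrt{-5 + 5}} - 6 = \sqrt{1 + \sqrt{0}} - 6 = \sqrt{1 + 0} - 6 = \sqrt{1} - 6 = 1 - 6 = -5$)
$\left(X{\left(2 \right)} + 40\right) 104 = \left(-5 + 40\right) 104 = 35 \cdot 104 = 3640$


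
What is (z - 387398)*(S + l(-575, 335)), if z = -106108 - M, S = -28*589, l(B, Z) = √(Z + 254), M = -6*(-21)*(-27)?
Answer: 8082795168 - 490104*√589 ≈ 8.0709e+9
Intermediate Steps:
M = -3402 (M = 126*(-27) = -3402)
l(B, Z) = √(254 + Z)
S = -16492
z = -102706 (z = -106108 - 1*(-3402) = -106108 + 3402 = -102706)
(z - 387398)*(S + l(-575, 335)) = (-102706 - 387398)*(-16492 + √(254 + 335)) = -490104*(-16492 + √589) = 8082795168 - 490104*√589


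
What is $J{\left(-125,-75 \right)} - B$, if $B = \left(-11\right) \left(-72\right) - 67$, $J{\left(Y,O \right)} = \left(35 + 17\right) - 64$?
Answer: $-737$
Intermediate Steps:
$J{\left(Y,O \right)} = -12$ ($J{\left(Y,O \right)} = 52 - 64 = -12$)
$B = 725$ ($B = 792 - 67 = 725$)
$J{\left(-125,-75 \right)} - B = -12 - 725 = -737$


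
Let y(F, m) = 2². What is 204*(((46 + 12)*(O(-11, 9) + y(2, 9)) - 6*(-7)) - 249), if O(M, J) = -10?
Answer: -113220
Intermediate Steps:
y(F, m) = 4
204*(((46 + 12)*(O(-11, 9) + y(2, 9)) - 6*(-7)) - 249) = 204*(((46 + 12)*(-10 + 4) - 6*(-7)) - 249) = 204*((58*(-6) + 42) - 249) = 204*((-348 + 42) - 249) = 204*(-306 - 249) = 204*(-555) = -113220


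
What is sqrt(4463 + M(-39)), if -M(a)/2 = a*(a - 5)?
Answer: sqrt(1031) ≈ 32.109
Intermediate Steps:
M(a) = -2*a*(-5 + a) (M(a) = -2*a*(a - 5) = -2*a*(-5 + a))
sqrt(4463 + M(-39)) = sqrt(4463 + 2*(-39)*(5 - 1*(-39))) = sqrt(4463 + 2*(-39)*(5 + 39)) = sqrt(4463 + 2*(-39)*44) = sqrt(4463 - 3432) = sqrt(1031)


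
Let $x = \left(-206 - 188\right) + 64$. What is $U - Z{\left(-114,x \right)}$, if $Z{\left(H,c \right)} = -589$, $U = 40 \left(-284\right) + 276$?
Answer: $-10495$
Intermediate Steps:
$U = -11084$ ($U = -11360 + 276 = -11084$)
$x = -330$ ($x = -394 + 64 = -330$)
$U - Z{\left(-114,x \right)} = -11084 - -589 = -11084 + 589 = -10495$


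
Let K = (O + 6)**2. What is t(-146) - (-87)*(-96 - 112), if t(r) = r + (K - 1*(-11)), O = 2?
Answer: -18167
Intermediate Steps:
K = 64 (K = (2 + 6)**2 = 8**2 = 64)
t(r) = 75 + r (t(r) = r + (64 - 1*(-11)) = r + (64 + 11) = r + 75 = 75 + r)
t(-146) - (-87)*(-96 - 112) = (75 - 146) - (-87)*(-96 - 112) = -71 - (-87)*(-208) = -71 - 1*18096 = -71 - 18096 = -18167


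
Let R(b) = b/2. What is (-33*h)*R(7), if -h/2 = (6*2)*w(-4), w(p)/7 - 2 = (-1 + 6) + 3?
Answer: 194040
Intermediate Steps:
w(p) = 70 (w(p) = 14 + 7*((-1 + 6) + 3) = 14 + 7*(5 + 3) = 14 + 7*8 = 14 + 56 = 70)
R(b) = b/2 (R(b) = b*(1/2) = b/2)
h = -1680 (h = -2*6*2*70 = -24*70 = -2*840 = -1680)
(-33*h)*R(7) = (-33*(-1680))*((1/2)*7) = 55440*(7/2) = 194040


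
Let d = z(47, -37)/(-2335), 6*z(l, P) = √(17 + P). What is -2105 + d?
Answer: -2105 - I*√5/7005 ≈ -2105.0 - 0.00031921*I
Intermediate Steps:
z(l, P) = √(17 + P)/6
d = -I*√5/7005 (d = (√(17 - 37)/6)/(-2335) = (√(-20)/6)*(-1/2335) = ((2*I*√5)/6)*(-1/2335) = (I*√5/3)*(-1/2335) = -I*√5/7005 ≈ -0.00031921*I)
-2105 + d = -2105 - I*√5/7005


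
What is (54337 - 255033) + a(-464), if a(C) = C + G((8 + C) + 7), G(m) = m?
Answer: -201609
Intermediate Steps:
a(C) = 15 + 2*C (a(C) = C + ((8 + C) + 7) = C + (15 + C) = 15 + 2*C)
(54337 - 255033) + a(-464) = (54337 - 255033) + (15 + 2*(-464)) = -200696 + (15 - 928) = -200696 - 913 = -201609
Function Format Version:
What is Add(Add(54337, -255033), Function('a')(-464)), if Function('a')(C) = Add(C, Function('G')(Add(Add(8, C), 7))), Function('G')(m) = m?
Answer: -201609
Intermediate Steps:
Function('a')(C) = Add(15, Mul(2, C)) (Function('a')(C) = Add(C, Add(Add(8, C), 7)) = Add(C, Add(15, C)) = Add(15, Mul(2, C)))
Add(Add(54337, -255033), Function('a')(-464)) = Add(Add(54337, -255033), Add(15, Mul(2, -464))) = Add(-200696, Add(15, -928)) = Add(-200696, -913) = -201609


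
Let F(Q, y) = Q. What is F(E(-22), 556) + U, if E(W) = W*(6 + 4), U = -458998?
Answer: -459218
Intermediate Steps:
E(W) = 10*W (E(W) = W*10 = 10*W)
F(E(-22), 556) + U = 10*(-22) - 458998 = -220 - 458998 = -459218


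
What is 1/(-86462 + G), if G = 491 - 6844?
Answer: -1/92815 ≈ -1.0774e-5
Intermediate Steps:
G = -6353
1/(-86462 + G) = 1/(-86462 - 6353) = 1/(-92815) = -1/92815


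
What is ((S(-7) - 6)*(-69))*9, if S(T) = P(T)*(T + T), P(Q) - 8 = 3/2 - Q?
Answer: 147177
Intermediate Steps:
P(Q) = 19/2 - Q (P(Q) = 8 + (3/2 - Q) = 19/2 - Q)
S(T) = 2*T*(19/2 - T) (S(T) = (19/2 - T)*(T + T) = (19/2 - T)*(2*T) = 2*T*(19/2 - T))
((S(-7) - 6)*(-69))*9 = ((-7*(19 - 2*(-7)) - 6)*(-69))*9 = ((-7*(19 + 14) - 6)*(-69))*9 = ((-7*33 - 6)*(-69))*9 = ((-231 - 6)*(-69))*9 = -237*(-69)*9 = 16353*9 = 147177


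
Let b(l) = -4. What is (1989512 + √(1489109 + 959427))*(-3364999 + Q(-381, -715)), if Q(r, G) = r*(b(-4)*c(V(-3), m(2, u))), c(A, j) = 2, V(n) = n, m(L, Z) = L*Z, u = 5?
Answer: -6688641857912 - 6723902*√612134 ≈ -6.6939e+12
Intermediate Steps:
Q(r, G) = -8*r (Q(r, G) = r*(-4*2) = r*(-8) = -8*r)
(1989512 + √(1489109 + 959427))*(-3364999 + Q(-381, -715)) = (1989512 + √(1489109 + 959427))*(-3364999 - 8*(-381)) = (1989512 + √2448536)*(-3364999 + 3048) = (1989512 + 2*√612134)*(-3361951) = -6688641857912 - 6723902*√612134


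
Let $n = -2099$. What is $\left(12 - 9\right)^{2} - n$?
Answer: $2108$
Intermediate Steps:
$\left(12 - 9\right)^{2} - n = \left(12 - 9\right)^{2} - -2099 = 3^{2} + 2099 = 9 + 2099 = 2108$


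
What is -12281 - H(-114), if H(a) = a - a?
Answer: -12281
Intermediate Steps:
H(a) = 0
-12281 - H(-114) = -12281 - 1*0 = -12281 + 0 = -12281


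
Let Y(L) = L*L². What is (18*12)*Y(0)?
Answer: 0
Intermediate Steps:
Y(L) = L³
(18*12)*Y(0) = (18*12)*0³ = 216*0 = 0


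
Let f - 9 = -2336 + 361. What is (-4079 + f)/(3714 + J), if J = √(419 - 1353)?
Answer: -2245113/1379473 + 1209*I*√934/2758946 ≈ -1.6275 + 0.013392*I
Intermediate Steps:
f = -1966 (f = 9 + (-2336 + 361) = 9 - 1975 = -1966)
J = I*√934 (J = √(-934) = I*√934 ≈ 30.561*I)
(-4079 + f)/(3714 + J) = (-4079 - 1966)/(3714 + I*√934) = -6045/(3714 + I*√934)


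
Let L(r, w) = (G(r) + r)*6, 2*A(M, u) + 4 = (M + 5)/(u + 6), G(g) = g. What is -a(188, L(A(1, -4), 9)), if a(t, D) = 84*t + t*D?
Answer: -14664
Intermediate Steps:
A(M, u) = -2 + (5 + M)/(2*(6 + u)) (A(M, u) = -2 + ((M + 5)/(u + 6))/2 = -2 + ((5 + M)/(6 + u))/2 = -2 + (5 + M)/(2*(6 + u)))
L(r, w) = 12*r (L(r, w) = (r + r)*6 = (2*r)*6 = 12*r)
a(t, D) = 84*t + D*t
-a(188, L(A(1, -4), 9)) = -188*(84 + 12*((-19 + 1 - 4*(-4))/(2*(6 - 4)))) = -188*(84 + 12*((½)*(-19 + 1 + 16)/2)) = -188*(84 + 12*((½)*(½)*(-2))) = -188*(84 + 12*(-½)) = -188*(84 - 6) = -188*78 = -1*14664 = -14664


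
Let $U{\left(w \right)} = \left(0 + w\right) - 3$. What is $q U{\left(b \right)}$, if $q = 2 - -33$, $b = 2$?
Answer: $-35$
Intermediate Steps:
$U{\left(w \right)} = -3 + w$ ($U{\left(w \right)} = w - 3 = -3 + w$)
$q = 35$ ($q = 2 + 33 = 35$)
$q U{\left(b \right)} = 35 \left(-3 + 2\right) = 35 \left(-1\right) = -35$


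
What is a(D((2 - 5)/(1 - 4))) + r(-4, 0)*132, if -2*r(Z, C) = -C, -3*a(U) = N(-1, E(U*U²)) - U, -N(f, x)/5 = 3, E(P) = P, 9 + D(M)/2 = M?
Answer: -⅓ ≈ -0.33333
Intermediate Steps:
D(M) = -18 + 2*M
N(f, x) = -15 (N(f, x) = -5*3 = -15)
a(U) = 5 + U/3 (a(U) = -(-15 - U)/3 = 5 + U/3)
r(Z, C) = C/2 (r(Z, C) = -(-1)*C/2 = C/2)
a(D((2 - 5)/(1 - 4))) + r(-4, 0)*132 = (5 + (-18 + 2*((2 - 5)/(1 - 4)))/3) + ((½)*0)*132 = (5 + (-18 + 2*(-3/(-3)))/3) + 0*132 = (5 + (-18 + 2*(-3*(-⅓)))/3) + 0 = (5 + (-18 + 2*1)/3) + 0 = (5 + (-18 + 2)/3) + 0 = (5 + (⅓)*(-16)) + 0 = (5 - 16/3) + 0 = -⅓ + 0 = -⅓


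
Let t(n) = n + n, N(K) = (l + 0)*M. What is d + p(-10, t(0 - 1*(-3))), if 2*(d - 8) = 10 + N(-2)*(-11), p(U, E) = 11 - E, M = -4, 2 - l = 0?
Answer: 62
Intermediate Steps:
l = 2 (l = 2 - 1*0 = 2 + 0 = 2)
N(K) = -8 (N(K) = (2 + 0)*(-4) = 2*(-4) = -8)
t(n) = 2*n
d = 57 (d = 8 + (10 - 8*(-11))/2 = 8 + (10 + 88)/2 = 8 + (1/2)*98 = 8 + 49 = 57)
d + p(-10, t(0 - 1*(-3))) = 57 + (11 - 2*(0 - 1*(-3))) = 57 + (11 - 2*(0 + 3)) = 57 + (11 - 2*3) = 57 + (11 - 1*6) = 57 + (11 - 6) = 57 + 5 = 62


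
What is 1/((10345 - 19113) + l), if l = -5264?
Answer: -1/14032 ≈ -7.1266e-5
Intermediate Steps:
1/((10345 - 19113) + l) = 1/((10345 - 19113) - 5264) = 1/(-8768 - 5264) = 1/(-14032) = -1/14032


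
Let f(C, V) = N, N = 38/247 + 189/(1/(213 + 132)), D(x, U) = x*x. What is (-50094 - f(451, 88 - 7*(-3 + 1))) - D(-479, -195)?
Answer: -4481622/13 ≈ -3.4474e+5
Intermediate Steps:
D(x, U) = x**2
N = 847667/13 (N = 38*(1/247) + 189/(1/345) = 2/13 + 189/(1/345) = 2/13 + 189*345 = 2/13 + 65205 = 847667/13 ≈ 65205.)
f(C, V) = 847667/13
(-50094 - f(451, 88 - 7*(-3 + 1))) - D(-479, -195) = (-50094 - 1*847667/13) - 1*(-479)**2 = (-50094 - 847667/13) - 1*229441 = -1498889/13 - 229441 = -4481622/13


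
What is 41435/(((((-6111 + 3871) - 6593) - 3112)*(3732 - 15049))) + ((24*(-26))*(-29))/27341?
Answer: 489475694915/739199833733 ≈ 0.66217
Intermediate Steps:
41435/(((((-6111 + 3871) - 6593) - 3112)*(3732 - 15049))) + ((24*(-26))*(-29))/27341 = 41435/((((-2240 - 6593) - 3112)*(-11317))) - 624*(-29)*(1/27341) = 41435/(((-8833 - 3112)*(-11317))) + 18096*(1/27341) = 41435/((-11945*(-11317))) + 18096/27341 = 41435/135181565 + 18096/27341 = 41435*(1/135181565) + 18096/27341 = 8287/27036313 + 18096/27341 = 489475694915/739199833733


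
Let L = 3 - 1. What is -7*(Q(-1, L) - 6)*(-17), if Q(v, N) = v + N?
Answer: -595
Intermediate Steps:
L = 2
Q(v, N) = N + v
-7*(Q(-1, L) - 6)*(-17) = -7*((2 - 1) - 6)*(-17) = -7*(1 - 6)*(-17) = -7*(-5)*(-17) = 35*(-17) = -595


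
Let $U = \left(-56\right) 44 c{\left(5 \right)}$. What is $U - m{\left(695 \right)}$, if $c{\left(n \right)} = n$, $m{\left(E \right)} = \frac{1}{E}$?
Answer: $- \frac{8562401}{695} \approx -12320.0$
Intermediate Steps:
$U = -12320$ ($U = \left(-56\right) 44 \cdot 5 = \left(-2464\right) 5 = -12320$)
$U - m{\left(695 \right)} = -12320 - \frac{1}{695} = - \frac{8562401}{695}$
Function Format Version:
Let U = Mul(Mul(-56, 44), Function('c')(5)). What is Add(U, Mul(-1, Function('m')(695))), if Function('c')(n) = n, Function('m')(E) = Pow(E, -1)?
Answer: Rational(-8562401, 695) ≈ -12320.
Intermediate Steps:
U = -12320 (U = Mul(Mul(-56, 44), 5) = Mul(-2464, 5) = -12320)
Add(U, Mul(-1, Function('m')(695))) = Add(-12320, Mul(-1, Pow(695, -1))) = Add(-12320, Mul(-1, Rational(1, 695))) = Add(-12320, Rational(-1, 695)) = Rational(-8562401, 695)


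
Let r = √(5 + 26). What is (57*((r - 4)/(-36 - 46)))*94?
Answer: 10716/41 - 2679*√31/41 ≈ -102.44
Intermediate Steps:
r = √31 ≈ 5.5678
(57*((r - 4)/(-36 - 46)))*94 = (57*((√31 - 4)/(-36 - 46)))*94 = (57*((-4 + √31)/(-82)))*94 = (57*((-4 + √31)*(-1/82)))*94 = (57*(2/41 - √31/82))*94 = (114/41 - 57*√31/82)*94 = 10716/41 - 2679*√31/41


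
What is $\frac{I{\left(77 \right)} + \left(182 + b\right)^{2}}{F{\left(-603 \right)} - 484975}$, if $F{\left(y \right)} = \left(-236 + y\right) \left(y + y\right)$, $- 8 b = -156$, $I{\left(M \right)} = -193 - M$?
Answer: $\frac{161329}{2107436} \approx 0.076552$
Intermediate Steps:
$b = \frac{39}{2}$ ($b = \left(- \frac{1}{8}\right) \left(-156\right) = \frac{39}{2} \approx 19.5$)
$F{\left(y \right)} = 2 y \left(-236 + y\right)$ ($F{\left(y \right)} = \left(-236 + y\right) 2 y = 2 y \left(-236 + y\right)$)
$\frac{I{\left(77 \right)} + \left(182 + b\right)^{2}}{F{\left(-603 \right)} - 484975} = \frac{\left(-193 - 77\right) + \left(182 + \frac{39}{2}\right)^{2}}{2 \left(-603\right) \left(-236 - 603\right) - 484975} = \frac{\left(-193 - 77\right) + \left(\frac{403}{2}\right)^{2}}{2 \left(-603\right) \left(-839\right) - 484975} = \frac{-270 + \frac{162409}{4}}{1011834 - 484975} = \frac{161329}{4 \cdot 526859} = \frac{161329}{4} \cdot \frac{1}{526859} = \frac{161329}{2107436}$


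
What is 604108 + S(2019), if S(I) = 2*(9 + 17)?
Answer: 604160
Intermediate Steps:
S(I) = 52 (S(I) = 2*26 = 52)
604108 + S(2019) = 604108 + 52 = 604160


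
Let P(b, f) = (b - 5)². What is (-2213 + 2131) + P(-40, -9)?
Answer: 1943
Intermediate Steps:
P(b, f) = (-5 + b)²
(-2213 + 2131) + P(-40, -9) = (-2213 + 2131) + (-5 - 40)² = -82 + (-45)² = -82 + 2025 = 1943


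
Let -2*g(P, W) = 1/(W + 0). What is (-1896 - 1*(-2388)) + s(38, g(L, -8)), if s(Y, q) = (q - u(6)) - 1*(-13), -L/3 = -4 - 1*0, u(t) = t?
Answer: 7985/16 ≈ 499.06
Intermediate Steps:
L = 12 (L = -3*(-4 - 1*0) = -3*(-4 + 0) = -3*(-4) = 12)
g(P, W) = -1/(2*W) (g(P, W) = -1/(2*(W + 0)) = -1/(2*W))
s(Y, q) = 7 + q (s(Y, q) = (q - 1*6) - 1*(-13) = (q - 6) + 13 = (-6 + q) + 13 = 7 + q)
(-1896 - 1*(-2388)) + s(38, g(L, -8)) = (-1896 - 1*(-2388)) + (7 - 1/2/(-8)) = (-1896 + 2388) + (7 - 1/2*(-1/8)) = 492 + (7 + 1/16) = 492 + 113/16 = 7985/16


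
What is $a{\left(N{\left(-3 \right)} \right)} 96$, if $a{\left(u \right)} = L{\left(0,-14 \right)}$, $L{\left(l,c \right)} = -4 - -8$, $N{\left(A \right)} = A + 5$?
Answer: $384$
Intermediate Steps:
$N{\left(A \right)} = 5 + A$
$L{\left(l,c \right)} = 4$ ($L{\left(l,c \right)} = -4 + 8 = 4$)
$a{\left(u \right)} = 4$
$a{\left(N{\left(-3 \right)} \right)} 96 = 4 \cdot 96 = 384$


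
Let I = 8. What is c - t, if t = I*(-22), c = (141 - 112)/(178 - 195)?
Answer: 2963/17 ≈ 174.29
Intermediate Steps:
c = -29/17 (c = 29/(-17) = 29*(-1/17) = -29/17 ≈ -1.7059)
t = -176 (t = 8*(-22) = -176)
c - t = -29/17 - 1*(-176) = -29/17 + 176 = 2963/17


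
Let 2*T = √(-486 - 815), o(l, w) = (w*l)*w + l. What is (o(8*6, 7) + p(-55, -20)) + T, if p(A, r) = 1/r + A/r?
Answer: 24027/10 + I*√1301/2 ≈ 2402.7 + 18.035*I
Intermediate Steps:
p(A, r) = 1/r + A/r
o(l, w) = l + l*w² (o(l, w) = (l*w)*w + l = l*w² + l = l + l*w²)
T = I*√1301/2 (T = √(-486 - 815)/2 = √(-1301)/2 = (I*√1301)/2 = I*√1301/2 ≈ 18.035*I)
(o(8*6, 7) + p(-55, -20)) + T = ((8*6)*(1 + 7²) + (1 - 55)/(-20)) + I*√1301/2 = (48*(1 + 49) - 1/20*(-54)) + I*√1301/2 = (48*50 + 27/10) + I*√1301/2 = (2400 + 27/10) + I*√1301/2 = 24027/10 + I*√1301/2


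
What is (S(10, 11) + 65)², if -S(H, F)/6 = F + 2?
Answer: 169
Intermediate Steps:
S(H, F) = -12 - 6*F (S(H, F) = -6*(F + 2) = -6*(2 + F) = -12 - 6*F)
(S(10, 11) + 65)² = ((-12 - 6*11) + 65)² = ((-12 - 66) + 65)² = (-78 + 65)² = (-13)² = 169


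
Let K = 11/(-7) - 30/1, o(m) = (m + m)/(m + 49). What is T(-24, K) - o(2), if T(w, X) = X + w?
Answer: -19867/357 ≈ -55.650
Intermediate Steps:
o(m) = 2*m/(49 + m) (o(m) = (2*m)/(49 + m) = 2*m/(49 + m))
K = -221/7 (K = 11*(-⅐) - 30*1 = -11/7 - 30 = -221/7 ≈ -31.571)
T(-24, K) - o(2) = (-221/7 - 24) - 2*2/(49 + 2) = -389/7 - 2*2/51 = -389/7 - 1*4/51 = -389/7 - 4/51 = -19867/357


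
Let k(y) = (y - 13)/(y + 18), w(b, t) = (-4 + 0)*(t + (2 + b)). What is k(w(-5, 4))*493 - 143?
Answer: -10383/14 ≈ -741.64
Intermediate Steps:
w(b, t) = -8 - 4*b - 4*t (w(b, t) = -4*(2 + b + t) = -8 - 4*b - 4*t)
k(y) = (-13 + y)/(18 + y)
k(w(-5, 4))*493 - 143 = ((-13 + (-8 - 4*(-5) - 4*4))/(18 + (-8 - 4*(-5) - 4*4)))*493 - 143 = ((-13 + (-8 + 20 - 16))/(18 + (-8 + 20 - 16)))*493 - 143 = ((-13 - 4)/(18 - 4))*493 - 143 = (-17/14)*493 - 143 = ((1/14)*(-17))*493 - 143 = -17/14*493 - 143 = -8381/14 - 143 = -10383/14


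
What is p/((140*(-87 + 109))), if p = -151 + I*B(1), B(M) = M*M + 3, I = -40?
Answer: -311/3080 ≈ -0.10097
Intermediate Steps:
B(M) = 3 + M² (B(M) = M² + 3 = 3 + M²)
p = -311 (p = -151 - 40*(3 + 1²) = -151 - 40*(3 + 1) = -151 - 40*4 = -151 - 160 = -311)
p/((140*(-87 + 109))) = -311*1/(140*(-87 + 109)) = -311/(140*22) = -311/3080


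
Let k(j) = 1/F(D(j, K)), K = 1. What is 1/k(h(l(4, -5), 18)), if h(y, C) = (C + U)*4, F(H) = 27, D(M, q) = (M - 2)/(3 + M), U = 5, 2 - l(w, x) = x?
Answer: 27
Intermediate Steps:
l(w, x) = 2 - x
D(M, q) = (-2 + M)/(3 + M)
h(y, C) = 20 + 4*C (h(y, C) = (C + 5)*4 = (5 + C)*4 = 20 + 4*C)
k(j) = 1/27
1/k(h(l(4, -5), 18)) = 1/(1/27) = 27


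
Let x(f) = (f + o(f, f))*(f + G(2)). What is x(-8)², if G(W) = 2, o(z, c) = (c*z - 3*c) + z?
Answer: 186624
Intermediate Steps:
o(z, c) = z - 3*c + c*z (o(z, c) = (-3*c + c*z) + z = z - 3*c + c*z)
x(f) = (2 + f)*(f² - f) (x(f) = (f + (f - 3*f + f*f))*(f + 2) = (f + (f - 3*f + f²))*(2 + f) = (f + (f² - 2*f))*(2 + f) = (f² - f)*(2 + f) = (2 + f)*(f² - f))
x(-8)² = (-8*(-2 - 8 + (-8)²))² = (-8*(-2 - 8 + 64))² = (-8*54)² = (-432)² = 186624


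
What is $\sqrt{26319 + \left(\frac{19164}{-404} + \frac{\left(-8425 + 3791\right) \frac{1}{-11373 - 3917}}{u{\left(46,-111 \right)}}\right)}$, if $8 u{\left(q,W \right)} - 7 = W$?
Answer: $\frac{\sqrt{2647097757793601255}}{10037885} \approx 162.08$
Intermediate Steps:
$u{\left(q,W \right)} = \frac{7}{8} + \frac{W}{8}$
$\sqrt{26319 + \left(\frac{19164}{-404} + \frac{\left(-8425 + 3791\right) \frac{1}{-11373 - 3917}}{u{\left(46,-111 \right)}}\right)} = \sqrt{26319 + \left(\frac{19164}{-404} + \frac{\left(-8425 + 3791\right) \frac{1}{-11373 - 3917}}{\frac{7}{8} + \frac{1}{8} \left(-111\right)}\right)} = \sqrt{26319 + \left(19164 \left(- \frac{1}{404}\right) + \frac{\left(-4634\right) \frac{1}{-15290}}{\frac{7}{8} - \frac{111}{8}}\right)} = \sqrt{26319 - \left(\frac{4791}{101} - \frac{\left(-4634\right) \left(- \frac{1}{15290}\right)}{-13}\right)} = \sqrt{26319 + \left(- \frac{4791}{101} + \frac{2317}{7645} \left(- \frac{1}{13}\right)\right)} = \sqrt{26319 - \frac{476387552}{10037885}} = \sqrt{\frac{263710707763}{10037885}} = \frac{\sqrt{2647097757793601255}}{10037885}$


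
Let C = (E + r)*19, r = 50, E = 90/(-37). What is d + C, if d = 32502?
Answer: 1236014/37 ≈ 33406.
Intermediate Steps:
E = -90/37 (E = 90*(-1/37) = -90/37 ≈ -2.4324)
C = 33440/37 (C = (-90/37 + 50)*19 = (1760/37)*19 = 33440/37 ≈ 903.78)
d + C = 32502 + 33440/37 = 1236014/37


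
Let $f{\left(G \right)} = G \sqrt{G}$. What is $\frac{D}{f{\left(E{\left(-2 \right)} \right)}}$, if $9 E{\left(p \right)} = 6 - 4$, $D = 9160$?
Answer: $61830 \sqrt{2} \approx 87441.0$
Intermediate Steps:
$E{\left(p \right)} = \frac{2}{9}$ ($E{\left(p \right)} = \frac{6 - 4}{9} = \frac{1}{9} \cdot 2 = \frac{2}{9}$)
$f{\left(G \right)} = G^{\frac{3}{2}}$
$\frac{D}{f{\left(E{\left(-2 \right)} \right)}} = \frac{9160}{\left(\frac{2}{9}\right)^{\frac{3}{2}}} = \frac{9160}{\frac{2}{27} \sqrt{2}} = 9160 \frac{27 \sqrt{2}}{4} = 61830 \sqrt{2}$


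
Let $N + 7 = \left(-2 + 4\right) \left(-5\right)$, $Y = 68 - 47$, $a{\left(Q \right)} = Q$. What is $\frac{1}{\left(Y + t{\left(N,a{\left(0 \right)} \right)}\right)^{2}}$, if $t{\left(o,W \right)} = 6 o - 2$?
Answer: $\frac{1}{6889} \approx 0.00014516$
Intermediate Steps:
$Y = 21$ ($Y = 68 - 47 = 21$)
$N = -17$ ($N = -7 + \left(-2 + 4\right) \left(-5\right) = -7 + 2 \left(-5\right) = -7 - 10 = -17$)
$t{\left(o,W \right)} = -2 + 6 o$
$\frac{1}{\left(Y + t{\left(N,a{\left(0 \right)} \right)}\right)^{2}} = \frac{1}{\left(21 + \left(-2 + 6 \left(-17\right)\right)\right)^{2}} = \frac{1}{\left(21 - 104\right)^{2}} = \frac{1}{\left(-83\right)^{2}} = \frac{1}{6889}$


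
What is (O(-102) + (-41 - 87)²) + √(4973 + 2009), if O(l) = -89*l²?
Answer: -909572 + √6982 ≈ -9.0949e+5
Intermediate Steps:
(O(-102) + (-41 - 87)²) + √(4973 + 2009) = (-89*(-102)² + (-41 - 87)²) + √(4973 + 2009) = (-89*10404 + (-128)²) + √6982 = (-925956 + 16384) + √6982 = -909572 + √6982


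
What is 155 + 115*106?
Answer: 12345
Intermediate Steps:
155 + 115*106 = 155 + 12190 = 12345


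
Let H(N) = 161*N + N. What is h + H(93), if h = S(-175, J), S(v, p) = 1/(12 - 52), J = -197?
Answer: 602639/40 ≈ 15066.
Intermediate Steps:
S(v, p) = -1/40 (S(v, p) = 1/(-40) = -1/40)
H(N) = 162*N
h = -1/40 ≈ -0.025000
h + H(93) = -1/40 + 162*93 = -1/40 + 15066 = 602639/40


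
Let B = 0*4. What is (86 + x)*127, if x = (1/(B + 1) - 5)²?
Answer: 12954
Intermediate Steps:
B = 0
x = 16 (x = (1/(0 + 1) - 5)² = (1/1 - 5)² = (1 - 5)² = (-4)² = 16)
(86 + x)*127 = (86 + 16)*127 = 102*127 = 12954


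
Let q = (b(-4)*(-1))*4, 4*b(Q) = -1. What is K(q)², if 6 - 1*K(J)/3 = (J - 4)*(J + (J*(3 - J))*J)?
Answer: 2025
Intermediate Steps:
b(Q) = -¼ (b(Q) = (¼)*(-1) = -¼)
q = 1 (q = -¼*(-1)*4 = (¼)*4 = 1)
K(J) = 18 - 3*(-4 + J)*(J + J²*(3 - J)) (K(J) = 18 - 3*(J - 4)*(J + (J*(3 - J))*J) = 18 - 3*(-4 + J)*(J + J²*(3 - J)))
K(q)² = (18 - 21*1³ + 3*1⁴ + 12*1 + 33*1²)² = (18 - 21*1 + 3*1 + 12 + 33*1)² = (18 - 21 + 3 + 12 + 33)² = 45² = 2025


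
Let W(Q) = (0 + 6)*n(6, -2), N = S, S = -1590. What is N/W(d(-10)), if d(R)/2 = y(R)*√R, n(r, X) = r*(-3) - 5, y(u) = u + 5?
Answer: 265/23 ≈ 11.522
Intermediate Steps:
y(u) = 5 + u
n(r, X) = -5 - 3*r (n(r, X) = -3*r - 5 = -5 - 3*r)
N = -1590
d(R) = 2*√R*(5 + R) (d(R) = 2*((5 + R)*√R) = 2*(√R*(5 + R)) = 2*√R*(5 + R))
W(Q) = -138 (W(Q) = (0 + 6)*(-5 - 3*6) = 6*(-5 - 18) = 6*(-23) = -138)
N/W(d(-10)) = -1590/(-138) = -1590*(-1/138) = 265/23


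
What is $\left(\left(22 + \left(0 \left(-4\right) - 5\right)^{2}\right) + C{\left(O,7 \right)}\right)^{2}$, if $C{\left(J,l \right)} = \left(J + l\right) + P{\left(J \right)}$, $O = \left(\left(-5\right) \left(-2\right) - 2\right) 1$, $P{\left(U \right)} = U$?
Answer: $4900$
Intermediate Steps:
$O = 8$ ($O = \left(10 - 2\right) 1 = 8 \cdot 1 = 8$)
$C{\left(J,l \right)} = l + 2 J$ ($C{\left(J,l \right)} = \left(J + l\right) + J = l + 2 J$)
$\left(\left(22 + \left(0 \left(-4\right) - 5\right)^{2}\right) + C{\left(O,7 \right)}\right)^{2} = \left(\left(22 + \left(0 \left(-4\right) - 5\right)^{2}\right) + \left(7 + 2 \cdot 8\right)\right)^{2} = \left(\left(22 + \left(0 - 5\right)^{2}\right) + \left(7 + 16\right)\right)^{2} = \left(\left(22 + \left(-5\right)^{2}\right) + 23\right)^{2} = \left(\left(22 + 25\right) + 23\right)^{2} = \left(47 + 23\right)^{2} = 70^{2} = 4900$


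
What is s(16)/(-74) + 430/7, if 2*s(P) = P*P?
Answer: 15462/259 ≈ 59.699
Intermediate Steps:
s(P) = P²/2 (s(P) = (P*P)/2 = P²/2)
s(16)/(-74) + 430/7 = ((½)*16²)/(-74) + 430/7 = ((½)*256)*(-1/74) + 430*(⅐) = 128*(-1/74) + 430/7 = -64/37 + 430/7 = 15462/259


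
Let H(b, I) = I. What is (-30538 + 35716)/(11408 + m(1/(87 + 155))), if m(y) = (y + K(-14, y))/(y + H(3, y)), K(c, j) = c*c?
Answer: 10356/70249 ≈ 0.14742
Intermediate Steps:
K(c, j) = c**2
m(y) = (196 + y)/(2*y) (m(y) = (y + (-14)**2)/(y + y) = (y + 196)/((2*y)) = (196 + y)*(1/(2*y)) = (196 + y)/(2*y))
(-30538 + 35716)/(11408 + m(1/(87 + 155))) = (-30538 + 35716)/(11408 + (196 + 1/(87 + 155))/(2*(1/(87 + 155)))) = 5178/(11408 + (196 + 1/242)/(2*(1/242))) = 5178/(11408 + (1/2)*242*(47433/242)) = 5178/(11408 + 47433/2) = 5178/(70249/2) = 5178*(2/70249) = 10356/70249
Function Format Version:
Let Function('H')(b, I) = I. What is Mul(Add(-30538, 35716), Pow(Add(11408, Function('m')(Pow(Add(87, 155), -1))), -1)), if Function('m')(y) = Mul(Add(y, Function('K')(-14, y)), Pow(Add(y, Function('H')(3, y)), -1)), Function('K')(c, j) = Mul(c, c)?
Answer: Rational(10356, 70249) ≈ 0.14742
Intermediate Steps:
Function('K')(c, j) = Pow(c, 2)
Function('m')(y) = Mul(Rational(1, 2), Pow(y, -1), Add(196, y)) (Function('m')(y) = Mul(Add(y, Pow(-14, 2)), Pow(Add(y, y), -1)) = Mul(Add(y, 196), Pow(Mul(2, y), -1)) = Mul(Add(196, y), Mul(Rational(1, 2), Pow(y, -1))) = Mul(Rational(1, 2), Pow(y, -1), Add(196, y)))
Mul(Add(-30538, 35716), Pow(Add(11408, Function('m')(Pow(Add(87, 155), -1))), -1)) = Mul(Add(-30538, 35716), Pow(Add(11408, Mul(Rational(1, 2), Pow(Pow(Add(87, 155), -1), -1), Add(196, Pow(Add(87, 155), -1)))), -1)) = Mul(5178, Pow(Add(11408, Mul(Rational(1, 2), Pow(Pow(242, -1), -1), Add(196, Pow(242, -1)))), -1)) = Mul(5178, Pow(Add(11408, Mul(Rational(1, 2), Pow(Rational(1, 242), -1), Add(196, Rational(1, 242)))), -1)) = Mul(5178, Pow(Add(11408, Mul(Rational(1, 2), 242, Rational(47433, 242))), -1)) = Mul(5178, Pow(Add(11408, Rational(47433, 2)), -1)) = Mul(5178, Pow(Rational(70249, 2), -1)) = Mul(5178, Rational(2, 70249)) = Rational(10356, 70249)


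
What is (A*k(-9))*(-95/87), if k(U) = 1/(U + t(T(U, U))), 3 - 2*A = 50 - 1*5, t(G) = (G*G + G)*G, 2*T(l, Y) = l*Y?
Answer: 5320/15790239 ≈ 0.00033692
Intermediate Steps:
T(l, Y) = Y*l/2 (T(l, Y) = (l*Y)/2 = (Y*l)/2 = Y*l/2)
t(G) = G*(G + G²) (t(G) = (G² + G)*G = (G + G²)*G = G*(G + G²))
A = -21 (A = 3/2 - (50 - 1*5)/2 = 3/2 - (50 - 5)/2 = 3/2 - ½*45 = 3/2 - 45/2 = -21)
k(U) = 1/(U + U⁴*(1 + U²/2)/4) (k(U) = 1/(U + (U*U/2)²*(1 + U*U/2)) = 1/(U + (U²/2)²*(1 + U²/2)) = 1/(U + (U⁴/4)*(1 + U²/2)) = 1/(U + U⁴*(1 + U²/2)/4))
(A*k(-9))*(-95/87) = (-168/((-9)*(8 + (-9)³*(2 + (-9)²))))*(-95/87) = (-168*(-1)/(9*(8 - 729*(2 + 81))))*(-95*1/87) = -168*(-1)/(9*(8 - 729*83))*(-95/87) = -168*(-1)/(9*(8 - 60507))*(-95/87) = -168*(-1)/(9*(-60499))*(-95/87) = -168*(-1)*(-1)/(9*60499)*(-95/87) = -21*8/544491*(-95/87) = -56/181497*(-95/87) = 5320/15790239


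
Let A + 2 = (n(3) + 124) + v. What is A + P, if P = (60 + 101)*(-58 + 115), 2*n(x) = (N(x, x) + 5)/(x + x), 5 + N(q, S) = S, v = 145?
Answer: 37777/4 ≈ 9444.3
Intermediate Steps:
N(q, S) = -5 + S
n(x) = ¼ (n(x) = (((-5 + x) + 5)/(x + x))/2 = (x/((2*x)))/2 = (x*(1/(2*x)))/2 = (½)*(½) = ¼)
A = 1069/4 (A = -2 + ((¼ + 124) + 145) = -2 + (497/4 + 145) = -2 + 1077/4 = 1069/4 ≈ 267.25)
P = 9177 (P = 161*57 = 9177)
A + P = 1069/4 + 9177 = 37777/4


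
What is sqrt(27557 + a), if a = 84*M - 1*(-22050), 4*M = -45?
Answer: sqrt(48662) ≈ 220.59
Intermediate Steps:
M = -45/4 (M = (1/4)*(-45) = -45/4 ≈ -11.250)
a = 21105 (a = 84*(-45/4) - 1*(-22050) = -945 + 22050 = 21105)
sqrt(27557 + a) = sqrt(27557 + 21105) = sqrt(48662)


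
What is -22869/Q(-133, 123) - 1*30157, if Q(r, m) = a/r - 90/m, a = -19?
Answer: 1466870/169 ≈ 8679.7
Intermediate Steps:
Q(r, m) = -90/m - 19/r (Q(r, m) = -19/r - 90/m = -90/m - 19/r)
-22869/Q(-133, 123) - 1*30157 = -22869/(-90/123 - 19/(-133)) - 1*30157 = -22869/(-90*1/123 - 19*(-1/133)) - 30157 = -22869/(-30/41 + ⅐) - 30157 = -22869/(-169/287) - 30157 = -22869*(-287/169) - 30157 = 6563403/169 - 30157 = 1466870/169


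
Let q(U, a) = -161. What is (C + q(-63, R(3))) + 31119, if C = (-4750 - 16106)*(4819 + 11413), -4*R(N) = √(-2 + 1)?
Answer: -338503634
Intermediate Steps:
R(N) = -I/4 (R(N) = -√(-2 + 1)/4 = -I/4)
C = -338534592 (C = -20856*16232 = -338534592)
(C + q(-63, R(3))) + 31119 = (-338534592 - 161) + 31119 = -338534753 + 31119 = -338503634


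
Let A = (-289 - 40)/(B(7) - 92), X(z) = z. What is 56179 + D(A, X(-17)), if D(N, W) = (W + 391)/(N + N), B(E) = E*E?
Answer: 18490932/329 ≈ 56203.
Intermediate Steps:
B(E) = E²
A = 329/43 (A = (-289 - 40)/(7² - 92) = -329/(49 - 92) = -329/(-43) = -329*(-1/43) = 329/43 ≈ 7.6512)
D(N, W) = (391 + W)/(2*N) (D(N, W) = (391 + W)/((2*N)) = (391 + W)*(1/(2*N)) = (391 + W)/(2*N))
56179 + D(A, X(-17)) = 56179 + (391 - 17)/(2*(329/43)) = 56179 + (½)*(43/329)*374 = 56179 + 8041/329 = 18490932/329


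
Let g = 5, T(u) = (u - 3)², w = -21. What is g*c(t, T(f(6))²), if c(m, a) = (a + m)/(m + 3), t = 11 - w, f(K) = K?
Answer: 113/7 ≈ 16.143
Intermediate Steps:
T(u) = (-3 + u)²
t = 32 (t = 11 - 1*(-21) = 11 + 21 = 32)
c(m, a) = (a + m)/(3 + m)
g*c(t, T(f(6))²) = 5*((((-3 + 6)²)² + 32)/(3 + 32)) = 5*(((3²)² + 32)/35) = 5*((9² + 32)/35) = 5*((81 + 32)/35) = 5*((1/35)*113) = 5*(113/35) = 113/7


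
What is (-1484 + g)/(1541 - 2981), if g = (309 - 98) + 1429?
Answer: -13/120 ≈ -0.10833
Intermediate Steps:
g = 1640 (g = 211 + 1429 = 1640)
(-1484 + g)/(1541 - 2981) = (-1484 + 1640)/(1541 - 2981) = 156/(-1440) = 156*(-1/1440) = -13/120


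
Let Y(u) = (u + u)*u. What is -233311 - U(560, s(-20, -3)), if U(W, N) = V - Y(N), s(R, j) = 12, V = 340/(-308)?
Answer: -17942686/77 ≈ -2.3302e+5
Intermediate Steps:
V = -85/77 (V = 340*(-1/308) = -85/77 ≈ -1.1039)
Y(u) = 2*u**2 (Y(u) = (2*u)*u = 2*u**2)
U(W, N) = -85/77 - 2*N**2
-233311 - U(560, s(-20, -3)) = -233311 - (-85/77 - 2*12**2) = -233311 - (-85/77 - 2*144) = -233311 - (-85/77 - 288) = -233311 - 1*(-22261/77) = -233311 + 22261/77 = -17942686/77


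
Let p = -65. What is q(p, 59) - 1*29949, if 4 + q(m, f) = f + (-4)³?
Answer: -29958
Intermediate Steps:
q(m, f) = -68 + f (q(m, f) = -4 + (f + (-4)³) = -4 + (f - 64) = -4 + (-64 + f) = -68 + f)
q(p, 59) - 1*29949 = (-68 + 59) - 1*29949 = -9 - 29949 = -29958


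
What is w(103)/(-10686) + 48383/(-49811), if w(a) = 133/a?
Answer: -53259760877/54824875638 ≈ -0.97145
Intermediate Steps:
w(103)/(-10686) + 48383/(-49811) = (133/103)/(-10686) + 48383/(-49811) = (133*(1/103))*(-1/10686) + 48383*(-1/49811) = (133/103)*(-1/10686) - 48383/49811 = -133/1100658 - 48383/49811 = -53259760877/54824875638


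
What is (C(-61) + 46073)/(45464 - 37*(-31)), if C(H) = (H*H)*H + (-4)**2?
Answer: -180892/46611 ≈ -3.8809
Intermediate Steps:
C(H) = 16 + H**3 (C(H) = H**2*H + 16 = H**3 + 16 = 16 + H**3)
(C(-61) + 46073)/(45464 - 37*(-31)) = ((16 + (-61)**3) + 46073)/(45464 - 37*(-31)) = ((16 - 226981) + 46073)/(45464 + 1147) = (-226965 + 46073)/46611 = -180892*1/46611 = -180892/46611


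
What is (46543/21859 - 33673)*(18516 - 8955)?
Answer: -7037006563404/21859 ≈ -3.2193e+8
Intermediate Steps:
(46543/21859 - 33673)*(18516 - 8955) = (46543*(1/21859) - 33673)*9561 = (46543/21859 - 33673)*9561 = -736011564/21859*9561 = -7037006563404/21859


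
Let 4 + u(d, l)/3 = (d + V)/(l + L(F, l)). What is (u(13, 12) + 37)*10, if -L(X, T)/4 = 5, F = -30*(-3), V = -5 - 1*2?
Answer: 455/2 ≈ 227.50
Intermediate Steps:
V = -7 (V = -5 - 2 = -7)
F = 90 (F = -5*(-18) = 90)
L(X, T) = -20 (L(X, T) = -4*5 = -20)
u(d, l) = -12 + 3*(-7 + d)/(-20 + l) (u(d, l) = -12 + 3*((d - 7)/(l - 20)) = -12 + 3*((-7 + d)/(-20 + l)) = -12 + 3*(-7 + d)/(-20 + l))
(u(13, 12) + 37)*10 = (3*(73 + 13 - 4*12)/(-20 + 12) + 37)*10 = (3*(73 + 13 - 48)/(-8) + 37)*10 = (3*(-⅛)*38 + 37)*10 = (-57/4 + 37)*10 = (91/4)*10 = 455/2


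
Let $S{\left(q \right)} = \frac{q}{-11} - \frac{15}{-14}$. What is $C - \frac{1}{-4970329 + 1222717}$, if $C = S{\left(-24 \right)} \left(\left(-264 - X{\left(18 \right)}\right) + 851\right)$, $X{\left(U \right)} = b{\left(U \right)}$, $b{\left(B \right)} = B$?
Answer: $\frac{48560363881}{26233284} \approx 1851.1$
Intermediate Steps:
$S{\left(q \right)} = \frac{15}{14} - \frac{q}{11}$ ($S{\left(q \right)} = q \left(- \frac{1}{11}\right) - - \frac{15}{14} = - \frac{q}{11} + \frac{15}{14} = \frac{15}{14} - \frac{q}{11}$)
$X{\left(U \right)} = U$
$C = \frac{285069}{154}$ ($C = \left(\frac{15}{14} - - \frac{24}{11}\right) \left(\left(-264 - 18\right) + 851\right) = \left(\frac{15}{14} + \frac{24}{11}\right) \left(\left(-264 - 18\right) + 851\right) = \frac{501 \left(-282 + 851\right)}{154} = \frac{501}{154} \cdot 569 = \frac{285069}{154} \approx 1851.1$)
$C - \frac{1}{-4970329 + 1222717} = \frac{285069}{154} - \frac{1}{-4970329 + 1222717} = \frac{285069}{154} - \frac{1}{-3747612} = \frac{285069}{154} - - \frac{1}{3747612} = \frac{285069}{154} + \frac{1}{3747612} = \frac{48560363881}{26233284}$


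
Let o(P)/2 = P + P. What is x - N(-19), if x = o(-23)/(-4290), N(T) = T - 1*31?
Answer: 107296/2145 ≈ 50.021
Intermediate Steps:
o(P) = 4*P (o(P) = 2*(P + P) = 2*(2*P) = 4*P)
N(T) = -31 + T (N(T) = T - 31 = -31 + T)
x = 46/2145 (x = (4*(-23))/(-4290) = -92*(-1/4290) = 46/2145 ≈ 0.021445)
x - N(-19) = 46/2145 - (-31 - 19) = 46/2145 - 1*(-50) = 46/2145 + 50 = 107296/2145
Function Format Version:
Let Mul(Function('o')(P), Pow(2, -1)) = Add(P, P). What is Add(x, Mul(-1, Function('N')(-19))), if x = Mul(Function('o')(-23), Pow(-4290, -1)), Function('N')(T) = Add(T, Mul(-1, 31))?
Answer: Rational(107296, 2145) ≈ 50.021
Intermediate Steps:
Function('o')(P) = Mul(4, P) (Function('o')(P) = Mul(2, Add(P, P)) = Mul(2, Mul(2, P)) = Mul(4, P))
Function('N')(T) = Add(-31, T) (Function('N')(T) = Add(T, -31) = Add(-31, T))
x = Rational(46, 2145) (x = Mul(Mul(4, -23), Pow(-4290, -1)) = Mul(-92, Rational(-1, 4290)) = Rational(46, 2145) ≈ 0.021445)
Add(x, Mul(-1, Function('N')(-19))) = Add(Rational(46, 2145), Mul(-1, Add(-31, -19))) = Add(Rational(46, 2145), Mul(-1, -50)) = Add(Rational(46, 2145), 50) = Rational(107296, 2145)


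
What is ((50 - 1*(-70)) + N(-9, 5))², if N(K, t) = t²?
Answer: 21025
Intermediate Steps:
((50 - 1*(-70)) + N(-9, 5))² = ((50 - 1*(-70)) + 5²)² = ((50 + 70) + 25)² = (120 + 25)² = 145² = 21025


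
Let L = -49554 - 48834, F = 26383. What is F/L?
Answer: -26383/98388 ≈ -0.26815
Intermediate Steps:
L = -98388
F/L = 26383/(-98388) = 26383*(-1/98388) = -26383/98388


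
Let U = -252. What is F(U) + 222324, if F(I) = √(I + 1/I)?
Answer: 222324 + I*√444535/42 ≈ 2.2232e+5 + 15.875*I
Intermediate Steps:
F(U) + 222324 = √(-252 + 1/(-252)) + 222324 = √(-252 - 1/252) + 222324 = √(-63505/252) + 222324 = I*√444535/42 + 222324 = 222324 + I*√444535/42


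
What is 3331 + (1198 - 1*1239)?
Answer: 3290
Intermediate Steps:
3331 + (1198 - 1*1239) = 3331 + (1198 - 1239) = 3331 - 41 = 3290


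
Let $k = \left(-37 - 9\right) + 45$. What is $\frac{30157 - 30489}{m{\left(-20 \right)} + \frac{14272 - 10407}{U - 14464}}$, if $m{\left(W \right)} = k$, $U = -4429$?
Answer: $\frac{3136238}{11379} \approx 275.62$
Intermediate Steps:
$k = -1$ ($k = -46 + 45 = -1$)
$m{\left(W \right)} = -1$
$\frac{30157 - 30489}{m{\left(-20 \right)} + \frac{14272 - 10407}{U - 14464}} = \frac{30157 - 30489}{-1 + \frac{14272 - 10407}{-4429 - 14464}} = - \frac{332}{-1 + \frac{3865}{-18893}} = - \frac{332}{-1 + 3865 \left(- \frac{1}{18893}\right)} = - \frac{332}{-1 - \frac{3865}{18893}} = - \frac{332}{- \frac{22758}{18893}} = \left(-332\right) \left(- \frac{18893}{22758}\right) = \frac{3136238}{11379}$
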